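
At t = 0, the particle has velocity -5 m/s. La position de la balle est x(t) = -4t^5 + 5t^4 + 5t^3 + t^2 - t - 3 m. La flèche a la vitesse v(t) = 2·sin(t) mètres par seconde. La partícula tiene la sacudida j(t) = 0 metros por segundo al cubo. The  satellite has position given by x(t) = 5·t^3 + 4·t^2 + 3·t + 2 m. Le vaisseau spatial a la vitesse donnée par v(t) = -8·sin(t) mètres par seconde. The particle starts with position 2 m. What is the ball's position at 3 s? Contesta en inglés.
Using x(t) = -4·t^5 + 5·t^4 + 5·t^3 + t^2 - t - 3 and substituting t = 3, we find x = -429.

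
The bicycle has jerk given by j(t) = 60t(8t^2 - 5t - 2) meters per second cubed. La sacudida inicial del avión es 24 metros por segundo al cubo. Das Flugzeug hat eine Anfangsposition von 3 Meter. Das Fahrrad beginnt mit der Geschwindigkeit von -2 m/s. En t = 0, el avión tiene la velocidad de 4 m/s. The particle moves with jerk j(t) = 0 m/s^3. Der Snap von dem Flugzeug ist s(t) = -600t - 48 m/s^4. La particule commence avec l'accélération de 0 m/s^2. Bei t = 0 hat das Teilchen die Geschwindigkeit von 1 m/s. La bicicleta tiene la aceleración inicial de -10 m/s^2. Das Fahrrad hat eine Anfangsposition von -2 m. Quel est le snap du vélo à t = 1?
En partant du jerk j(t) = 60·t·(8·t^2 - 5·t - 2), nous prenons 1 dérivée. En dérivant le jerk, nous obtenons le snap: s(t) = 480·t^2 + 60·t·(16·t - 5) - 300·t - 120. En utilisant s(t) = 480·t^2 + 60·t·(16·t - 5) - 300·t - 120 et en substituant t = 1, nous trouvons s = 720.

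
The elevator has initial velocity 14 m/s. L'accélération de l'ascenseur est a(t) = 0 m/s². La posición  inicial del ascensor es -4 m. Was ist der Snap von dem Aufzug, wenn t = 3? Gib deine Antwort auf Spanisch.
Para resolver esto, necesitamos tomar 2 derivadas de nuestra ecuación de la aceleración a(t) = 0. La derivada de la aceleración da la sacudida: j(t) = 0. La derivada de la sacudida da el snap: s(t) = 0. Tenemos el snap s(t) = 0. Sustituyendo t = 3: s(3) = 0.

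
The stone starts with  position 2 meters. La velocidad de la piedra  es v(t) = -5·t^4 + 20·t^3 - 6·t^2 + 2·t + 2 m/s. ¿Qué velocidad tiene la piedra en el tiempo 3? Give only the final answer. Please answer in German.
v(3) = 89.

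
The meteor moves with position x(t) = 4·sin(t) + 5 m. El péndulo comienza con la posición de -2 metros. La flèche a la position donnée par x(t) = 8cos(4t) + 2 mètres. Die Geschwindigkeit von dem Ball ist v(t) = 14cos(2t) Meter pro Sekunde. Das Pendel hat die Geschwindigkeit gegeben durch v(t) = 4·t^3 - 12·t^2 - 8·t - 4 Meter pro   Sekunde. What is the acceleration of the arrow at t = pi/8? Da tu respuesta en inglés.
We must differentiate our position equation x(t) = 8·cos(4·t) + 2 2 times. Differentiating position, we get velocity: v(t) = -32·sin(4·t). Differentiating velocity, we get acceleration: a(t) = -128·cos(4·t). We have acceleration a(t) = -128·cos(4·t). Substituting t = pi/8: a(pi/8) = 0.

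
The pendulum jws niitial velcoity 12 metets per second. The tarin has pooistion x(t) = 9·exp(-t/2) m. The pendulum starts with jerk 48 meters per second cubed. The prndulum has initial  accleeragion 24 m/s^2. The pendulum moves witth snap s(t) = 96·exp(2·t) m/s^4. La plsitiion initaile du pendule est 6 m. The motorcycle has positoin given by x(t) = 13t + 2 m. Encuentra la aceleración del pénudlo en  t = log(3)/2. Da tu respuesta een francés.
Nous devons trouver l'intégrale de notre équation du snap s(t) = 96·exp(2·t) 2 fois. L'intégrale du snap, avec j(0) = 48, donne le jerk: j(t) = 48·exp(2·t). L'intégrale du jerk est l'accélération. En utilisant a(0) = 24, nous obtenons a(t) = 24·exp(2·t). De l'équation de l'accélération a(t) = 24·exp(2·t), nous substituons t = log(3)/2 pour obtenir a = 72.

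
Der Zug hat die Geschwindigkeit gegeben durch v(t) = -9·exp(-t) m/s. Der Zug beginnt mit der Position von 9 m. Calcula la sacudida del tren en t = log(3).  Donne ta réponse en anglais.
Starting from velocity v(t) = -9·exp(-t), we take 2 derivatives. Differentiating velocity, we get acceleration: a(t) = 9·exp(-t). Differentiating acceleration, we get jerk: j(t) = -9·exp(-t). From the given jerk equation j(t) = -9·exp(-t), we substitute t = log(3) to get j = -3.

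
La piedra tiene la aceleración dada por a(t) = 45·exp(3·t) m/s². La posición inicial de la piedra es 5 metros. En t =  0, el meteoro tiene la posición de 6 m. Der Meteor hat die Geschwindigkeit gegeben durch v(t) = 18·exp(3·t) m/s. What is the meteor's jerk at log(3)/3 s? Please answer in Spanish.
Debemos derivar nuestra ecuación de la velocidad v(t) = 18·exp(3·t) 2 veces. Derivando la velocidad, obtenemos la aceleración: a(t) = 54·exp(3·t). Tomando d/dt de a(t), encontramos j(t) = 162·exp(3·t). Tenemos la sacudida j(t) = 162·exp(3·t). Sustituyendo t = log(3)/3: j(log(3)/3) = 486.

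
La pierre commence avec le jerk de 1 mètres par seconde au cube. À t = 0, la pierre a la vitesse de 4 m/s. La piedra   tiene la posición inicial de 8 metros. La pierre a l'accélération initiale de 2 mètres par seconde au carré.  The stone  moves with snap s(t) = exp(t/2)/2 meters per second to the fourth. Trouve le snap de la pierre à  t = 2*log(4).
Nous avons le snap s(t) = exp(t/2)/2. En substituant t = 2*log(4): s(2*log(4)) = 2.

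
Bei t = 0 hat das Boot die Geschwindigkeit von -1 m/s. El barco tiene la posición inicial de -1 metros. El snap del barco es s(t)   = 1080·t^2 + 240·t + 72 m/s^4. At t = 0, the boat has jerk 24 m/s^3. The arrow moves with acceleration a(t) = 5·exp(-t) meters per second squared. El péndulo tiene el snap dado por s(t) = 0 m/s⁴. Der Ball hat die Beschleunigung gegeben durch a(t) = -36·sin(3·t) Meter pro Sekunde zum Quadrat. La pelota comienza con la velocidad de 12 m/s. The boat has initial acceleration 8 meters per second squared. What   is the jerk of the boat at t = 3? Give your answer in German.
Wir müssen unsere Gleichung für den Snap s(t) = 1080·t^2 + 240·t + 72 1-mal integrieren. Das Integral von dem Snap ist der Ruck. Mit j(0) = 24 erhalten wir j(t) = 360·t^3 + 120·t^2 + 72·t + 24. Mit j(t) = 360·t^3 + 120·t^2 + 72·t + 24 und Einsetzen von t = 3, finden wir j = 11040.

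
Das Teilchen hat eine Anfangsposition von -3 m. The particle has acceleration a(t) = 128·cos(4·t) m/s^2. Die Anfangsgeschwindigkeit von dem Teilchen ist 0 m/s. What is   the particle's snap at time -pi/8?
Starting from acceleration a(t) = 128·cos(4·t), we take 2 derivatives. The derivative of acceleration gives jerk: j(t) = -512·sin(4·t). The derivative of jerk gives snap: s(t) = -2048·cos(4·t). We have snap s(t) = -2048·cos(4·t). Substituting t = -pi/8: s(-pi/8) = 0.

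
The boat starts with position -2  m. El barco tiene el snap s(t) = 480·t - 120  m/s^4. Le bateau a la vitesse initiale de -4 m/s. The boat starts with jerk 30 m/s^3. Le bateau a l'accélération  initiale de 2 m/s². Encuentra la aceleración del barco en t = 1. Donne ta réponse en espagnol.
Necesitamos integrar nuestra ecuación del snap s(t) = 480·t - 120 2 veces. La antiderivada del snap es la sacudida. Usando j(0) = 30, obtenemos j(t) = 240·t^2 - 120·t + 30. La antiderivada de la sacudida es la aceleración. Usando a(0) = 2, obtenemos a(t) = 80·t^3 - 60·t^2 + 30·t + 2. Tenemos la aceleración a(t) = 80·t^3 - 60·t^2 + 30·t + 2. Sustituyendo t = 1: a(1) = 52.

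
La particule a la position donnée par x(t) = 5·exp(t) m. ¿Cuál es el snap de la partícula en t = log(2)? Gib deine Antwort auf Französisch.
En partant de la position x(t) = 5·exp(t), nous prenons 4 dérivées. La dérivée de la position donne la vitesse: v(t) = 5·exp(t). En prenant d/dt de v(t), nous trouvons a(t) = 5·exp(t). La dérivée de l'accélération donne le jerk: j(t) = 5·exp(t). En prenant d/dt de j(t), nous trouvons s(t) = 5·exp(t). De l'équation du snap s(t) = 5·exp(t), nous substituons t = log(2) pour obtenir s = 10.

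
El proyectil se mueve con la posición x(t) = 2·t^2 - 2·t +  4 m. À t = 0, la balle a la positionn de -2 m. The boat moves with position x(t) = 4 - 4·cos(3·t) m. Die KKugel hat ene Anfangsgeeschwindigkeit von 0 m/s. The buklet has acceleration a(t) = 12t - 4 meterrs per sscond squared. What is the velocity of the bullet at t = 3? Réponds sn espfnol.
Partiendo de la aceleración a(t) = 12·t - 4, tomamos 1 integral. La antiderivada de la aceleración, con v(0) = 0, da la velocidad: v(t) = 2·t·(3·t - 2). Usando v(t) = 2·t·(3·t - 2) y sustituyendo t = 3, encontramos v = 42.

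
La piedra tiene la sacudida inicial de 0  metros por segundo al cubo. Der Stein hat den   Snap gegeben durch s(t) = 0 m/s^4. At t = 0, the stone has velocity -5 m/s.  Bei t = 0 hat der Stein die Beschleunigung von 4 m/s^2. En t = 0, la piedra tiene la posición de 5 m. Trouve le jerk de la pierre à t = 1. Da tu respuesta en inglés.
To find the answer, we compute 1 antiderivative of s(t) = 0. Taking ∫s(t)dt and applying j(0) = 0, we find j(t) = 0. From the given jerk equation j(t) = 0, we substitute t = 1 to get j = 0.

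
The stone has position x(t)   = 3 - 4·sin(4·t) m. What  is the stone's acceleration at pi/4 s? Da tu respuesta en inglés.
We must differentiate our position equation x(t) = 3 - 4·sin(4·t) 2 times. Taking d/dt of x(t), we find v(t) = -16·cos(4·t). Taking d/dt of v(t), we find a(t) = 64·sin(4·t). We have acceleration a(t) = 64·sin(4·t). Substituting t = pi/4: a(pi/4) = 0.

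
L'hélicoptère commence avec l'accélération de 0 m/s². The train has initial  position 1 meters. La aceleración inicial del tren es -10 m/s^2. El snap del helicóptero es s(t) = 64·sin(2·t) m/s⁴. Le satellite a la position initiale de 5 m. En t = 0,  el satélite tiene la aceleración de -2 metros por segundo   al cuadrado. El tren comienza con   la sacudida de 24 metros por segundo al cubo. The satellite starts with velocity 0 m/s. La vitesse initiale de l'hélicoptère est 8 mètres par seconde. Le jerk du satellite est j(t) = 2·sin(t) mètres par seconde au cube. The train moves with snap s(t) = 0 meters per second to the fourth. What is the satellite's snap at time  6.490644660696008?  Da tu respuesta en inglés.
We must differentiate our jerk equation j(t) = 2·sin(t) 1 time. Differentiating jerk, we get snap: s(t) = 2·cos(t). Using s(t) = 2·cos(t) and substituting t = 6.490644660696008, we find s = 1.95711476105852.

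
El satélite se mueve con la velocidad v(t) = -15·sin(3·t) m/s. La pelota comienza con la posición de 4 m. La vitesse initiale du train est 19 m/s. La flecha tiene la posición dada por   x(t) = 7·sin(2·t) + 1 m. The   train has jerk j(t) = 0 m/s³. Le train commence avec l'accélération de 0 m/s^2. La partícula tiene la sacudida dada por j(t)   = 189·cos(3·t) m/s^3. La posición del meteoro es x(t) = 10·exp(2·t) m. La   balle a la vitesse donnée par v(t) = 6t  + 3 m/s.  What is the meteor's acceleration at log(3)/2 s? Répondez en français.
Nous devons dériver notre équation de la position x(t) = 10·exp(2·t) 2 fois. La dérivée de la position donne la vitesse: v(t) = 20·exp(2·t). En prenant d/dt de v(t), nous trouvons a(t) = 40·exp(2·t). En utilisant a(t) = 40·exp(2·t) et en substituant t = log(3)/2, nous trouvons a = 120.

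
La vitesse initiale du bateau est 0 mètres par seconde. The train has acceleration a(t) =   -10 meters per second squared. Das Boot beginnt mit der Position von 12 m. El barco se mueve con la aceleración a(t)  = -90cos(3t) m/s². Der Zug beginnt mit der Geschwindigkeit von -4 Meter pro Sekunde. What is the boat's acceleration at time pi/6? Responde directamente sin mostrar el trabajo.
a(pi/6) = 0.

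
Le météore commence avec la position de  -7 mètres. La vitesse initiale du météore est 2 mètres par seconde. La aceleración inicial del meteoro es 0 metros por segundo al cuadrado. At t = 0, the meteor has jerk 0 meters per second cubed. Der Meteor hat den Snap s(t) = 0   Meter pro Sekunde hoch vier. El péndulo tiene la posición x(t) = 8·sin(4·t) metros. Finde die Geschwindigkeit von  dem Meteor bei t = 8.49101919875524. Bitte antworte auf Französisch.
Pour résoudre ceci, nous devons prendre 3 primitives de notre équation du snap s(t) = 0. En intégrant le snap et en utilisant la condition initiale j(0) = 0, nous obtenons j(t) = 0. En intégrant le jerk et en utilisant la condition initiale a(0) = 0, nous obtenons a(t) = 0. L'intégrale de l'accélération est la vitesse. En utilisant v(0) = 2, nous obtenons v(t) = 2. Nous avons la vitesse v(t) = 2. En substituant t = 8.49101919875524: v(8.49101919875524) = 2.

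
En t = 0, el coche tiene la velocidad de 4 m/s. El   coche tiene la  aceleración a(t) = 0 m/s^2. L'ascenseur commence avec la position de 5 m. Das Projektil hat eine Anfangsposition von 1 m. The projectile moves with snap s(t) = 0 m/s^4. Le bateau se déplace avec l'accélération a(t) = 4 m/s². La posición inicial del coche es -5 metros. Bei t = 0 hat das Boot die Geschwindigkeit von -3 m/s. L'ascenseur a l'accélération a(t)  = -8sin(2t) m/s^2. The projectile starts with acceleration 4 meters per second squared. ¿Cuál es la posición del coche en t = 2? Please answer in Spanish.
Debemos encontrar la antiderivada de nuestra ecuación de la aceleración a(t) = 0 2 veces. La antiderivada de la aceleración es la velocidad. Usando v(0) = 4, obtenemos v(t) = 4. Tomando ∫v(t)dt y aplicando x(0) = -5, encontramos x(t) = 4·t - 5. Usando x(t) = 4·t - 5 y sustituyendo t = 2, encontramos x = 3.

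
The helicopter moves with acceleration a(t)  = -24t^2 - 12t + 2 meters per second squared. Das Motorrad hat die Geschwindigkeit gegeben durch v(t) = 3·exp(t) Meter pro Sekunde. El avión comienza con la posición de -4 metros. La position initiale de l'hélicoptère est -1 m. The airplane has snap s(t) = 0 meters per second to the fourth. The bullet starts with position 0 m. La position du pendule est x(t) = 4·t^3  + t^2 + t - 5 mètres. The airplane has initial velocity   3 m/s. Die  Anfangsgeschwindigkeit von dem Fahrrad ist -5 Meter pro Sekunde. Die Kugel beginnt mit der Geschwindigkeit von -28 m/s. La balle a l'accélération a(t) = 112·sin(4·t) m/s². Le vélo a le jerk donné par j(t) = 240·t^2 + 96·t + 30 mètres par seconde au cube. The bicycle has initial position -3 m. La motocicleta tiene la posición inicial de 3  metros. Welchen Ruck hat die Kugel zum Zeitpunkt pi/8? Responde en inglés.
We must differentiate our acceleration equation a(t) = 112·sin(4·t) 1 time. Taking d/dt of a(t), we find j(t) = 448·cos(4·t). From the given jerk equation j(t) = 448·cos(4·t), we substitute t = pi/8 to get j = 0.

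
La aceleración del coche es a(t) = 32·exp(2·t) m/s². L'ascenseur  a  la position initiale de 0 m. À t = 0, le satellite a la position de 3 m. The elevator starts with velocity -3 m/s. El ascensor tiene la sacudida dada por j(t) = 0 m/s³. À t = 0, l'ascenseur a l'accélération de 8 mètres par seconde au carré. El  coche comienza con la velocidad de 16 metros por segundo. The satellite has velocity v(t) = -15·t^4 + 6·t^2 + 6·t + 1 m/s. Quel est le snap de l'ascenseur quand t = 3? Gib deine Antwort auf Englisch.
Starting from jerk j(t) = 0, we take 1 derivative. The derivative of jerk gives snap: s(t) = 0. From the given snap equation s(t) = 0, we substitute t = 3 to get s = 0.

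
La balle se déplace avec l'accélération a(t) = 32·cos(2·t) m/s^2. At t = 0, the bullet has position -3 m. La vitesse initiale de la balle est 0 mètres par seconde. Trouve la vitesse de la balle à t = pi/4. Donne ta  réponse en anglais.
Starting from acceleration a(t) = 32·cos(2·t), we take 1 integral. The integral of acceleration is velocity. Using v(0) = 0, we get v(t) = 16·sin(2·t). From the given velocity equation v(t) = 16·sin(2·t), we substitute t = pi/4 to get v = 16.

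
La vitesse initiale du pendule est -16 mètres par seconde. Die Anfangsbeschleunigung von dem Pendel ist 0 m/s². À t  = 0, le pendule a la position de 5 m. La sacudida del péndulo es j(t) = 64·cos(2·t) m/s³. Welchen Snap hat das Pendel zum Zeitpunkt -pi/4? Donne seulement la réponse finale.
Bei t = -pi/4, s = 128.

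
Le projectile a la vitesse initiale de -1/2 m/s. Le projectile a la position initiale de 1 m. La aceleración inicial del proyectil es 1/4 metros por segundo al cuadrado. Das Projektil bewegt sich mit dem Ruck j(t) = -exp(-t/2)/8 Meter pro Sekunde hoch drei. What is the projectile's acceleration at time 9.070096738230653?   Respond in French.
Pour résoudre ceci, nous devons prendre 1 primitive de notre équation du jerk j(t) = -exp(-t/2)/8. En intégrant le jerk et en utilisant la condition initiale a(0) = 1/4, nous obtenons a(t) = exp(-t/2)/4. De l'équation de l'accélération a(t) = exp(-t/2)/4, nous substituons t = 9.070096738230653 pour obtenir a = 0.00268159709701214.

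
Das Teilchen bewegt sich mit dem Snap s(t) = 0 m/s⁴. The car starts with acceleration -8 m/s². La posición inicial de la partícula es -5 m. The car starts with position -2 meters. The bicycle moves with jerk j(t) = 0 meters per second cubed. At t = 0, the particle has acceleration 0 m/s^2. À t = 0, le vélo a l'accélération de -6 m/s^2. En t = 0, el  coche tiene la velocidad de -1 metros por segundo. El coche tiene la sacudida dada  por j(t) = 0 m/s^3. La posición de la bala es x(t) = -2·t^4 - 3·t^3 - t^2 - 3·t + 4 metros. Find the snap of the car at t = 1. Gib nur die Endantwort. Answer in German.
Bei t = 1, s = 0.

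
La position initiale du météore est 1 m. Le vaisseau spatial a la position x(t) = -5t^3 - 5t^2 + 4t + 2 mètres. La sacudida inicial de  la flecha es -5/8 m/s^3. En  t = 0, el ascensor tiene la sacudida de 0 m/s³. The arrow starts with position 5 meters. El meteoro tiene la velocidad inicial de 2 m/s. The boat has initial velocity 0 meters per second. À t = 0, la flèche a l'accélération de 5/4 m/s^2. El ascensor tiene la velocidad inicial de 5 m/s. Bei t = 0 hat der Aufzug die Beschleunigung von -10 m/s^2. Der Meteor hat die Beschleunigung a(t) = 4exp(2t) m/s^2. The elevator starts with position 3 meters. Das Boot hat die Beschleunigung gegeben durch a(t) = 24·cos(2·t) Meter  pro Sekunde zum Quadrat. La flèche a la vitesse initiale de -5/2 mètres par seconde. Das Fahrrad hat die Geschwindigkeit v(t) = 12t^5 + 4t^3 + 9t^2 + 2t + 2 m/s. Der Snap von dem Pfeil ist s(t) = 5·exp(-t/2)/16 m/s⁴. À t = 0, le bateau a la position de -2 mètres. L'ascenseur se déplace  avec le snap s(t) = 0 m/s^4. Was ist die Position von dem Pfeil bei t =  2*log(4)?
Um dies zu lösen, müssen wir 4 Integrale unserer Gleichung für den Snap s(t) = 5·exp(-t/2)/16 finden. Mit ∫s(t)dt und Anwendung von j(0) = -5/8, finden wir j(t) = -5·exp(-t/2)/8. Das Integral von dem Ruck, mit a(0) = 5/4, ergibt die Beschleunigung: a(t) = 5·exp(-t/2)/4. Durch Integration von der Beschleunigung und Verwendung der Anfangsbedingung v(0) = -5/2, erhalten wir v(t) = -5·exp(-t/2)/2. Durch Integration von der Geschwindigkeit und Verwendung der Anfangsbedingung x(0) = 5, erhalten wir x(t) = 5·exp(-t/2). Mit x(t) = 5·exp(-t/2) und Einsetzen von t = 2*log(4), finden wir x = 5/4.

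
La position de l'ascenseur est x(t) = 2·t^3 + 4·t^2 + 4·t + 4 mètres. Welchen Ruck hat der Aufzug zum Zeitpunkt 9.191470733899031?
Um dies zu lösen, müssen wir 3 Ableitungen unserer Gleichung für die Position x(t) = 2·t^3 + 4·t^2 + 4·t + 4 nehmen. Mit d/dt von x(t) finden wir v(t) = 6·t^2 + 8·t + 4. Die Ableitung von der Geschwindigkeit ergibt die Beschleunigung: a(t) = 12·t + 8. Die Ableitung von der Beschleunigung ergibt den Ruck: j(t) = 12. Aus der Gleichung für den Ruck j(t) = 12, setzen wir t = 9.191470733899031 ein und erhalten j = 12.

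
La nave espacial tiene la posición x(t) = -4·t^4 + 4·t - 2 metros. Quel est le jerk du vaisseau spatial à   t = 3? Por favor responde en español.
Debemos derivar nuestra ecuación de la posición x(t) = -4·t^4 + 4·t - 2 3 veces. Tomando d/dt de x(t), encontramos v(t) = 4 - 16·t^3. La derivada de la velocidad da la aceleración: a(t) = -48·t^2. Derivando la aceleración, obtenemos la sacudida: j(t) = -96·t. Tenemos la sacudida j(t) = -96·t. Sustituyendo t = 3: j(3) = -288.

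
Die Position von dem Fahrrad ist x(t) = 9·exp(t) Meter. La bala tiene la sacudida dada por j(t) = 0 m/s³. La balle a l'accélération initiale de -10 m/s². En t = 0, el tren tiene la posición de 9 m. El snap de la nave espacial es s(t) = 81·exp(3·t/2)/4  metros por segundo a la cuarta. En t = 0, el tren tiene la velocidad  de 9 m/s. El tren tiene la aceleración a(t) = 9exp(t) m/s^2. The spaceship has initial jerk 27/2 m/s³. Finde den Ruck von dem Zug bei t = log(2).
Wir müssen unsere Gleichung für die Beschleunigung a(t) = 9·exp(t) 1-mal ableiten. Mit d/dt von a(t) finden wir j(t) = 9·exp(t). Aus der Gleichung für den Ruck j(t) = 9·exp(t), setzen wir t = log(2) ein und erhalten j = 18.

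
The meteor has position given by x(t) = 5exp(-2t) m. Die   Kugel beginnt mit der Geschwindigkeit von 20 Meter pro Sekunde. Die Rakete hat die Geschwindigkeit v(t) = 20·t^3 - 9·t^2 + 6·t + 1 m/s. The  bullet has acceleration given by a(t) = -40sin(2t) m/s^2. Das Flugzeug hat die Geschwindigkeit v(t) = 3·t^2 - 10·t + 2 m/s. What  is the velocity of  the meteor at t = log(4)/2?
Starting from position x(t) = 5·exp(-2·t), we take 1 derivative. Taking d/dt of x(t), we find v(t) = -10·exp(-2·t). From the given velocity equation v(t) = -10·exp(-2·t), we substitute t = log(4)/2 to get v = -5/2.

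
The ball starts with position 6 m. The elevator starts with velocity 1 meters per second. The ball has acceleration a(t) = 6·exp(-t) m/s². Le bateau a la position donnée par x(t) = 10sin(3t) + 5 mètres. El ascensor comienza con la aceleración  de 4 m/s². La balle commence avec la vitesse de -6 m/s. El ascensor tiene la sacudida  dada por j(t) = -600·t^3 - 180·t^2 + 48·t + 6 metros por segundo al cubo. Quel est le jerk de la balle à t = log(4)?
En partant de l'accélération a(t) = 6·exp(-t), nous prenons 1 dérivée. En dérivant l'accélération, nous obtenons le jerk: j(t) = -6·exp(-t). De l'équation du jerk j(t) = -6·exp(-t), nous substituons t = log(4) pour obtenir j = -3/2.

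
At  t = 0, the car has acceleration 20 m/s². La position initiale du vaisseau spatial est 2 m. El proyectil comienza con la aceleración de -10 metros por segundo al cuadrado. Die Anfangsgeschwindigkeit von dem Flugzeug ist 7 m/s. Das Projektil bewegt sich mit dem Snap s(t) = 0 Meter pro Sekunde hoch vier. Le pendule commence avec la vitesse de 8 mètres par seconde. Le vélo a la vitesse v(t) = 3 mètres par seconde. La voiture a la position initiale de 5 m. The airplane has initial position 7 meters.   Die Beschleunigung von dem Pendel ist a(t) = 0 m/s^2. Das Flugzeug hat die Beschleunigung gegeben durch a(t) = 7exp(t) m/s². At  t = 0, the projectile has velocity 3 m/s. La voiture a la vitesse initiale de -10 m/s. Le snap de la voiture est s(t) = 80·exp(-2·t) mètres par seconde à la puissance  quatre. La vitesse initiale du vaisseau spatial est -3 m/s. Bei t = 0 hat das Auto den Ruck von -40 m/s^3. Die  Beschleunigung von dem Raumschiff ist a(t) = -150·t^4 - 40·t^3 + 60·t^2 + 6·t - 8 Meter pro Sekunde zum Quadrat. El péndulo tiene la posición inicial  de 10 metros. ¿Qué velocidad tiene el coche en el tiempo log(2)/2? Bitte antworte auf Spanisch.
Debemos encontrar la antiderivada de nuestra ecuación del snap s(t) = 80·exp(-2·t) 3 veces. La antiderivada del snap, con j(0) = -40, da la sacudida: j(t) = -40·exp(-2·t). Tomando ∫j(t)dt y aplicando a(0) = 20, encontramos a(t) = 20·exp(-2·t). La antiderivada de la aceleración, con v(0) = -10, da la velocidad: v(t) = -10·exp(-2·t). Usando v(t) = -10·exp(-2·t) y sustituyendo t = log(2)/2, encontramos v = -5.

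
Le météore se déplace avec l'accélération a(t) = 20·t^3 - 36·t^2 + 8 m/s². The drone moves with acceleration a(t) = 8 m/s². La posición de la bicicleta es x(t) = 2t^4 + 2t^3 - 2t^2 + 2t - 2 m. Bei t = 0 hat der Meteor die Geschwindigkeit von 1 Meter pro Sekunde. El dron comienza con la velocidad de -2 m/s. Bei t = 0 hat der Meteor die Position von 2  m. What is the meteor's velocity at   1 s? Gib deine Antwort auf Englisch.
To solve this, we need to take 1 integral of our acceleration equation a(t) = 20·t^3 - 36·t^2 + 8. The antiderivative of acceleration is velocity. Using v(0) = 1, we get v(t) = 5·t^4 - 12·t^3 + 8·t + 1. From the given velocity equation v(t) = 5·t^4 - 12·t^3 + 8·t + 1, we substitute t = 1 to get v = 2.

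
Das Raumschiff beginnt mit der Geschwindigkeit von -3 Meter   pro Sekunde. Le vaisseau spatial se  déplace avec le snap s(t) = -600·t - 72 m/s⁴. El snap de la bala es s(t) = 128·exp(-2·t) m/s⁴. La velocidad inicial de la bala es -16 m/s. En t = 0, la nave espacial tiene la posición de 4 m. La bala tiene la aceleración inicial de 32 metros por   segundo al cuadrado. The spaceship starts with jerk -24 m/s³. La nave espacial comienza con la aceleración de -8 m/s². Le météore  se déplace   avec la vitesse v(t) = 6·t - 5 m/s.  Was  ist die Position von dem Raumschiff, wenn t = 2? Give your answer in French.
Nous devons trouver l'intégrale de notre équation du snap s(t) = -600·t - 72 4 fois. En intégrant le snap et en utilisant la condition initiale j(0) = -24, nous obtenons j(t) = -300·t^2 - 72·t - 24. La primitive du jerk, avec a(0) = -8, donne l'accélération: a(t) = -100·t^3 - 36·t^2 - 24·t - 8. En prenant ∫a(t)dt et en appliquant v(0) = -3, nous trouvons v(t) = -25·t^4 - 12·t^3 - 12·t^2 - 8·t - 3. L'intégrale de la vitesse est la position. En utilisant x(0) = 4, nous obtenons x(t) = -5·t^5 - 3·t^4 - 4·t^3 - 4·t^2 - 3·t + 4. De l'équation de la position x(t) = -5·t^5 - 3·t^4 - 4·t^3 - 4·t^2 - 3·t + 4, nous substituons t = 2 pour obtenir x = -258.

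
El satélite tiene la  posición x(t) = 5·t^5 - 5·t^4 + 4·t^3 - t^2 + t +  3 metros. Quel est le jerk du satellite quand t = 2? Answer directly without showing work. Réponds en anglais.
At t = 2, j = 984.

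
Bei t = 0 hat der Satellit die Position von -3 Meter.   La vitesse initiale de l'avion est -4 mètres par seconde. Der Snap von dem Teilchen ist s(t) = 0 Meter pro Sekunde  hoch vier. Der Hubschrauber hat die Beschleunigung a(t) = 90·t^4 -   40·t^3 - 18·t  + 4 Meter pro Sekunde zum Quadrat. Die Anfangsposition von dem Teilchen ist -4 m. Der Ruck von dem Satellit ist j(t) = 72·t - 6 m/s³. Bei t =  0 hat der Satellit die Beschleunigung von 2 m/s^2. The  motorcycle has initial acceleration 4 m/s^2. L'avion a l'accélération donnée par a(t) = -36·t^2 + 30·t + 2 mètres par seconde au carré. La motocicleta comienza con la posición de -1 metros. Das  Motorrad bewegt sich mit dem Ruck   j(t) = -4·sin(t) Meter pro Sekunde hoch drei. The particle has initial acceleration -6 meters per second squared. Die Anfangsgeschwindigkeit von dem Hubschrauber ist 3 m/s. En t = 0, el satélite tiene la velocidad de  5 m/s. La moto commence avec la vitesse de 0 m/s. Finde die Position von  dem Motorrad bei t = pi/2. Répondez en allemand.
Wir müssen das Integral unserer Gleichung für den Ruck j(t) = -4·sin(t) 3-mal finden. Die Stammfunktion von dem Ruck ist die Beschleunigung. Mit a(0) = 4 erhalten wir a(t) = 4·cos(t). Die Stammfunktion von der Beschleunigung, mit v(0) = 0, ergibt die Geschwindigkeit: v(t) = 4·sin(t). Das Integral von der Geschwindigkeit ist die Position. Mit x(0) = -1 erhalten wir x(t) = 3 - 4·cos(t). Aus der Gleichung für die Position x(t) = 3 - 4·cos(t), setzen wir t = pi/2 ein und erhalten x = 3.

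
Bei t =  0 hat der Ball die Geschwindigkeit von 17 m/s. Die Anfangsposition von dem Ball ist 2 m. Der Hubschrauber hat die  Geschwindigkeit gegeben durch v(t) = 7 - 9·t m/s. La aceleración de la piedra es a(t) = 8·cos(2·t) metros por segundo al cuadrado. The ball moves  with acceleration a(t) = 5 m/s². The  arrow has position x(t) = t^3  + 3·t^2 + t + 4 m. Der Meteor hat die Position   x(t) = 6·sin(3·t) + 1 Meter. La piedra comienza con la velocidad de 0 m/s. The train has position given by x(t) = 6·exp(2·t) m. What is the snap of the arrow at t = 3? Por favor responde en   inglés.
To solve this, we need to take 4 derivatives of our position equation x(t) = t^3 + 3·t^2 + t + 4. The derivative of position gives velocity: v(t) = 3·t^2 + 6·t + 1. Taking d/dt of v(t), we find a(t) = 6·t + 6. The derivative of acceleration gives jerk: j(t) = 6. The derivative of jerk gives snap: s(t) = 0. We have snap s(t) = 0. Substituting t = 3: s(3) = 0.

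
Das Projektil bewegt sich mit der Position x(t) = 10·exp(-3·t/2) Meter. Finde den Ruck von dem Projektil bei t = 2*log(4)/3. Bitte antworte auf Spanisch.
Partiendo de la posición x(t) = 10·exp(-3·t/2), tomamos 3 derivadas. La derivada de la posición da la velocidad: v(t) = -15·exp(-3·t/2). La derivada de la velocidad da la aceleración: a(t) = 45·exp(-3·t/2)/2. Tomando d/dt de a(t), encontramos j(t) = -135·exp(-3·t/2)/4. Usando j(t) = -135·exp(-3·t/2)/4 y sustituyendo t = 2*log(4)/3, encontramos j = -135/16.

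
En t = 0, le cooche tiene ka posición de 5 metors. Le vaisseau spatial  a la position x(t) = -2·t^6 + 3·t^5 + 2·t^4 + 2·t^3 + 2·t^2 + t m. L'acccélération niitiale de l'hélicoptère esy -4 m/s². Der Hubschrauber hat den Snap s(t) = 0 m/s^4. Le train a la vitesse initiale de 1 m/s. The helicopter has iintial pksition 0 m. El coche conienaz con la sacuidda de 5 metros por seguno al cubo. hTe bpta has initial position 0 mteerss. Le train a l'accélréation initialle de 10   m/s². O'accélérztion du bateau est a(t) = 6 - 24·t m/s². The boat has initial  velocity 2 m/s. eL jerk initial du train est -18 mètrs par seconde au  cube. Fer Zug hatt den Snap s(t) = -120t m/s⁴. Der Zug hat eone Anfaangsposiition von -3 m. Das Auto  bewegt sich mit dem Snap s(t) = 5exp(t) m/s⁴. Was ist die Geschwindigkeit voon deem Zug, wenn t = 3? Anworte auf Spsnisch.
Debemos encontrar la integral de nuestra ecuación del snap s(t) = -120·t 3 veces. Tomando ∫s(t)dt y aplicando j(0) = -18, encontramos j(t) = -60·t^2 - 18. Tomando ∫j(t)dt y aplicando a(0) = 10, encontramos a(t) = -20·t^3 - 18·t + 10. La integral de la aceleración, con v(0) = 1, da la velocidad: v(t) = -5·t^4 - 9·t^2 + 10·t + 1. Tenemos la velocidad v(t) = -5·t^4 - 9·t^2 + 10·t + 1. Sustituyendo t = 3: v(3) = -455.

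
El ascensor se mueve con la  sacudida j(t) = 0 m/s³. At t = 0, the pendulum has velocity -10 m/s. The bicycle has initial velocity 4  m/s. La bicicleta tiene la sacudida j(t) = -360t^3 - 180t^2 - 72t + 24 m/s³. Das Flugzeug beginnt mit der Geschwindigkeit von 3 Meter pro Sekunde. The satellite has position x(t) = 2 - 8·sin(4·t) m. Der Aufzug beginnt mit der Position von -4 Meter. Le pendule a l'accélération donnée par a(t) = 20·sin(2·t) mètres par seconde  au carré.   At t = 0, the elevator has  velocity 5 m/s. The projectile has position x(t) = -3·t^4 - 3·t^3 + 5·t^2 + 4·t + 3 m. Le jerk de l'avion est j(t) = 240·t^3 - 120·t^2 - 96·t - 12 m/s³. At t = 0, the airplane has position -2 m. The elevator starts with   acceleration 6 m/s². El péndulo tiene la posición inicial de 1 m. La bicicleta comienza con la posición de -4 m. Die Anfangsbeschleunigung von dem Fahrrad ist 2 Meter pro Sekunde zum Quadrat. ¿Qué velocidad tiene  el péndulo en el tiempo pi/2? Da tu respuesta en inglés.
To solve this, we need to take 1 integral of our acceleration equation a(t) = 20·sin(2·t). Taking ∫a(t)dt and applying v(0) = -10, we find v(t) = -10·cos(2·t). Using v(t) = -10·cos(2·t) and substituting t = pi/2, we find v = 10.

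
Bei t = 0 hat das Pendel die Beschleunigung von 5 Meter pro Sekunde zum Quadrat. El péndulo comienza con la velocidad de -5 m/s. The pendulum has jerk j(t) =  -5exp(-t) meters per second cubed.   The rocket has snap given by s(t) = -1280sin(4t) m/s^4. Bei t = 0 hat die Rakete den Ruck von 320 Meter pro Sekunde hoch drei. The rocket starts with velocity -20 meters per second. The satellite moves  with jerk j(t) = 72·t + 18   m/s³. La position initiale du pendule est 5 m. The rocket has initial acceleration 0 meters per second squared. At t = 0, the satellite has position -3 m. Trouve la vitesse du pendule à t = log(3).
En partant du jerk j(t) = -5·exp(-t), nous prenons 2 primitives. L'intégrale du jerk est l'accélération. En utilisant a(0) = 5, nous obtenons a(t) = 5·exp(-t). La primitive de l'accélération est la vitesse. En utilisant v(0) = -5, nous obtenons v(t) = -5·exp(-t). Nous avons la vitesse v(t) = -5·exp(-t). En substituant t = log(3): v(log(3)) = -5/3.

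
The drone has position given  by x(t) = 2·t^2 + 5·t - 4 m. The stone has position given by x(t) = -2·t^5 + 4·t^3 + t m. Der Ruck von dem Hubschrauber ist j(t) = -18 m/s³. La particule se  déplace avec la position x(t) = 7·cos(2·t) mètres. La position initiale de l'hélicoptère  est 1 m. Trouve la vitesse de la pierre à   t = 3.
En partant de la position x(t) = -2·t^5 + 4·t^3 + t, nous prenons 1 dérivée. En prenant d/dt de x(t), nous trouvons v(t) = -10·t^4 + 12·t^2 + 1. En utilisant v(t) = -10·t^4 + 12·t^2 + 1 et en substituant t = 3, nous trouvons v = -701.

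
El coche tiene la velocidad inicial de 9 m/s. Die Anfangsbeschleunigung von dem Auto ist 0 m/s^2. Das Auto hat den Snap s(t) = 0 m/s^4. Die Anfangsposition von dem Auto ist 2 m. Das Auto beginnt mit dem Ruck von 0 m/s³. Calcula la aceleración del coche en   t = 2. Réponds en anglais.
To solve this, we need to take 2 integrals of our snap equation s(t) = 0. Finding the antiderivative of s(t) and using j(0) = 0: j(t) = 0. The antiderivative of jerk, with a(0) = 0, gives acceleration: a(t) = 0. We have acceleration a(t) = 0. Substituting t = 2: a(2) = 0.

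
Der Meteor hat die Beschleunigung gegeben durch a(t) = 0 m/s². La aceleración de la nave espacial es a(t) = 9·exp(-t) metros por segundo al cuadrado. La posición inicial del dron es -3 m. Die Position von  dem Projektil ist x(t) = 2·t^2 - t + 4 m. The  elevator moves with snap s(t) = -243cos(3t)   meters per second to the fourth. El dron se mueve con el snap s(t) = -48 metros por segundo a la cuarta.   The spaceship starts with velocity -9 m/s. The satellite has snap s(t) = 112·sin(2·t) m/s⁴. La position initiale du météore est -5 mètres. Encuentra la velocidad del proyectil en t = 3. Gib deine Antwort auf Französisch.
En partant de la position x(t) = 2·t^2 - t + 4, nous prenons 1 dérivée. En prenant d/dt de x(t), nous trouvons v(t) = 4·t - 1. En utilisant v(t) = 4·t - 1 et en substituant t = 3, nous trouvons v = 11.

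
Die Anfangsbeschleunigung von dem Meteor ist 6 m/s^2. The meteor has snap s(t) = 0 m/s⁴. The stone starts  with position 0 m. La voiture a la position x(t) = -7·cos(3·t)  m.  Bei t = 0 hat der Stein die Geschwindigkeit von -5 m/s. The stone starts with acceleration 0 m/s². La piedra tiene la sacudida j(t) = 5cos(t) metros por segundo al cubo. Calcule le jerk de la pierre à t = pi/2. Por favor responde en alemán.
Aus der Gleichung für den Ruck j(t) = 5·cos(t), setzen wir t = pi/2 ein und erhalten j = 0.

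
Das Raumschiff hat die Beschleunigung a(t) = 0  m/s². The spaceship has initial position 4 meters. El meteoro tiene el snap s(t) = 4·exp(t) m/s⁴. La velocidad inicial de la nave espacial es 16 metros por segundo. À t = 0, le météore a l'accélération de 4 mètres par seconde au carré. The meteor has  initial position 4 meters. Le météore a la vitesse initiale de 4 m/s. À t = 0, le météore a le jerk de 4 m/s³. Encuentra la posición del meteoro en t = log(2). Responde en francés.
Pour résoudre ceci, nous devons prendre 4 intégrales de notre équation du snap s(t) = 4·exp(t). En intégrant le snap et en utilisant la condition initiale j(0) = 4, nous obtenons j(t) = 4·exp(t). En prenant ∫j(t)dt et en appliquant a(0) = 4, nous trouvons a(t) = 4·exp(t). En intégrant l'accélération et en utilisant la condition initiale v(0) = 4, nous obtenons v(t) = 4·exp(t). En prenant ∫v(t)dt et en appliquant x(0) = 4, nous trouvons x(t) = 4·exp(t). En utilisant x(t) = 4·exp(t) et en substituant t = log(2), nous trouvons x = 8.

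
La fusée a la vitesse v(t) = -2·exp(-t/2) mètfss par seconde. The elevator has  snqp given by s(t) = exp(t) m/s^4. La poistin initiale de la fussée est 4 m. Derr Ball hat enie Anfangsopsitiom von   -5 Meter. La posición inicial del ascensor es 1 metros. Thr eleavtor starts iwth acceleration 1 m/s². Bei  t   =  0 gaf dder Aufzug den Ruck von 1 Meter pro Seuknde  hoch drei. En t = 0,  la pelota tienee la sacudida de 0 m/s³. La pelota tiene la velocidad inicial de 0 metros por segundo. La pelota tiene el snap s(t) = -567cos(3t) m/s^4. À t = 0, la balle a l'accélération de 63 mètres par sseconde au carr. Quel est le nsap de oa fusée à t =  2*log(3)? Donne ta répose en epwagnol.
Para resolver esto, necesitamos tomar 3 derivadas de nuestra ecuación de la velocidad v(t) = -2·exp(-t/2). Tomando d/dt de v(t), encontramos a(t) = exp(-t/2). La derivada de la aceleración da la sacudida: j(t) = -exp(-t/2)/2. Tomando d/dt de j(t), encontramos s(t) = exp(-t/2)/4. De la ecuación del snap s(t) = exp(-t/2)/4, sustituimos t = 2*log(3) para obtener s = 1/12.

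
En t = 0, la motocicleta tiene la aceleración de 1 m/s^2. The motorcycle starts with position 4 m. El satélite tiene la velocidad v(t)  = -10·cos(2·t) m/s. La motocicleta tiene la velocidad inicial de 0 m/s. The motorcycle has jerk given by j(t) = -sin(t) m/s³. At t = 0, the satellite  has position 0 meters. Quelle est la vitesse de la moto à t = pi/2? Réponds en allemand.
Wir müssen unsere Gleichung für den Ruck j(t) = -sin(t) 2-mal integrieren. Das Integral von dem Ruck, mit a(0) = 1, ergibt die Beschleunigung: a(t) = cos(t). Das Integral von der Beschleunigung, mit v(0) = 0, ergibt die Geschwindigkeit: v(t) = sin(t). Aus der Gleichung für die Geschwindigkeit v(t) = sin(t), setzen wir t = pi/2 ein und erhalten v = 1.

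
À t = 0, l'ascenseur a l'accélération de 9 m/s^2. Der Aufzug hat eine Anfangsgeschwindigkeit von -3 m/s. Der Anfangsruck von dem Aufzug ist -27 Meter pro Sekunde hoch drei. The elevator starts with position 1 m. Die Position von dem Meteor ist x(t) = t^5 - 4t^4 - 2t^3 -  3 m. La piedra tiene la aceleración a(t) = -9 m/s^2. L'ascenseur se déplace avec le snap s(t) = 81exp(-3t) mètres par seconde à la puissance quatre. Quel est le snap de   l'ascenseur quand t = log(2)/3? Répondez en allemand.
Mit s(t) = 81·exp(-3·t) und Einsetzen von t = log(2)/3, finden wir s = 81/2.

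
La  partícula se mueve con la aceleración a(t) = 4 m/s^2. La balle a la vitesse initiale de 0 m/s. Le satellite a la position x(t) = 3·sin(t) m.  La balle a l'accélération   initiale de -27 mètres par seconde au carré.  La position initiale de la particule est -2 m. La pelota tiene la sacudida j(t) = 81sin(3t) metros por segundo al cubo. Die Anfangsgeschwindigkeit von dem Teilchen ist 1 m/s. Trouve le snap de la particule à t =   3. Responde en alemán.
Ausgehend von der Beschleunigung a(t) = 4, nehmen wir 2 Ableitungen. Durch Ableiten von der Beschleunigung erhalten wir den Ruck: j(t) = 0. Die Ableitung von dem Ruck ergibt den Snap: s(t) = 0. Mit s(t) = 0 und Einsetzen von t = 3, finden wir s = 0.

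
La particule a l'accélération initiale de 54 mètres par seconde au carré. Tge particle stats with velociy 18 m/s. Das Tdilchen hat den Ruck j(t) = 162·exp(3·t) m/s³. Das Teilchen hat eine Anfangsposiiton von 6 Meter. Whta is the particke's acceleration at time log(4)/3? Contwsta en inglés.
We need to integrate our jerk equation j(t) = 162·exp(3·t) 1 time. The antiderivative of jerk is acceleration. Using a(0) = 54, we get a(t) = 54·exp(3·t). From the given acceleration equation a(t) = 54·exp(3·t), we substitute t = log(4)/3 to get a = 216.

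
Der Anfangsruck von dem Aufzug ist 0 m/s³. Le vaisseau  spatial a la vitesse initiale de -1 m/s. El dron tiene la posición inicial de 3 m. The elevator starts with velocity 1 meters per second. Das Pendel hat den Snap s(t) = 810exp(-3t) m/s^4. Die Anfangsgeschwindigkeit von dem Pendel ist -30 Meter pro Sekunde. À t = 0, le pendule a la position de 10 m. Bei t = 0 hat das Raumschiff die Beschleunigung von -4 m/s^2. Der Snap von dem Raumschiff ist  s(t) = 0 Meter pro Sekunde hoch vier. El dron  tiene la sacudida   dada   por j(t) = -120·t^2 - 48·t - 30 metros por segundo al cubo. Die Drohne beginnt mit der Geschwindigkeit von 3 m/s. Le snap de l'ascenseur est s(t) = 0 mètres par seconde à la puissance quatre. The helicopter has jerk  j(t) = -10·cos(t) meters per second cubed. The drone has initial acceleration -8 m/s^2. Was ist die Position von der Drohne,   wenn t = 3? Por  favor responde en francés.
Nous devons intégrer notre équation du jerk j(t) = -120·t^2 - 48·t - 30 3 fois. En intégrant le jerk et en utilisant la condition initiale a(0) = -8, nous obtenons a(t) = -40·t^3 - 24·t^2 - 30·t - 8. En prenant ∫a(t)dt et en appliquant v(0) = 3, nous trouvons v(t) = -10·t^4 - 8·t^3 - 15·t^2 - 8·t + 3. En intégrant la vitesse et en utilisant la condition initiale x(0) = 3, nous obtenons x(t) = -2·t^5 - 2·t^4 - 5·t^3 - 4·t^2 + 3·t + 3. Nous avons la position x(t) = -2·t^5 - 2·t^4 - 5·t^3 - 4·t^2 + 3·t + 3. En substituant t = 3: x(3) = -807.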